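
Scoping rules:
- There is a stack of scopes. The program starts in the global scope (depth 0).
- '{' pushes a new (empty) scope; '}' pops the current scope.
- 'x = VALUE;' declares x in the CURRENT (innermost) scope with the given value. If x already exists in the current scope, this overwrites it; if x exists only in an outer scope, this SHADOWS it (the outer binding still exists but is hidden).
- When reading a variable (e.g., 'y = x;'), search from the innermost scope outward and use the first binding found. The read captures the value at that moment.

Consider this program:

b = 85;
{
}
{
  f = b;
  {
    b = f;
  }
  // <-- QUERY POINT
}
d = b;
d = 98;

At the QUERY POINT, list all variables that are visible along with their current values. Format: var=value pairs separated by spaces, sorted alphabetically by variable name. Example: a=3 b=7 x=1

Answer: b=85 f=85

Derivation:
Step 1: declare b=85 at depth 0
Step 2: enter scope (depth=1)
Step 3: exit scope (depth=0)
Step 4: enter scope (depth=1)
Step 5: declare f=(read b)=85 at depth 1
Step 6: enter scope (depth=2)
Step 7: declare b=(read f)=85 at depth 2
Step 8: exit scope (depth=1)
Visible at query point: b=85 f=85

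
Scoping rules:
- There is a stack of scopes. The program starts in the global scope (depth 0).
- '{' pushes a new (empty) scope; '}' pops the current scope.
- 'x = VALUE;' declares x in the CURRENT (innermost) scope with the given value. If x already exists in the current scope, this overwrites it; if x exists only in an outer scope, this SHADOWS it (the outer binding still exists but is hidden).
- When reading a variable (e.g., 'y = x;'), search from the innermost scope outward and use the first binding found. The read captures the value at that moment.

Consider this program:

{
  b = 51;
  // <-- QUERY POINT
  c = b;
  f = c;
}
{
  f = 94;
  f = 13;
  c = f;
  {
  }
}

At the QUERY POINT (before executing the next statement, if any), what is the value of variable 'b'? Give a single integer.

Step 1: enter scope (depth=1)
Step 2: declare b=51 at depth 1
Visible at query point: b=51

Answer: 51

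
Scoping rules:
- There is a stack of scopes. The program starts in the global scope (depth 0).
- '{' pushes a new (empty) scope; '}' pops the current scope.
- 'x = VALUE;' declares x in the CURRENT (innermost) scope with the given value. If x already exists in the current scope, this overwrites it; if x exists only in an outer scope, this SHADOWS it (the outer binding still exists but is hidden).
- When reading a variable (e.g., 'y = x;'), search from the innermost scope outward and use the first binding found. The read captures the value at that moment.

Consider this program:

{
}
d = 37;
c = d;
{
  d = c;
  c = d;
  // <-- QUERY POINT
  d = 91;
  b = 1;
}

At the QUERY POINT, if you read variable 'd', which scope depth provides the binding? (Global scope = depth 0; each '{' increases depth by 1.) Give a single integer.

Answer: 1

Derivation:
Step 1: enter scope (depth=1)
Step 2: exit scope (depth=0)
Step 3: declare d=37 at depth 0
Step 4: declare c=(read d)=37 at depth 0
Step 5: enter scope (depth=1)
Step 6: declare d=(read c)=37 at depth 1
Step 7: declare c=(read d)=37 at depth 1
Visible at query point: c=37 d=37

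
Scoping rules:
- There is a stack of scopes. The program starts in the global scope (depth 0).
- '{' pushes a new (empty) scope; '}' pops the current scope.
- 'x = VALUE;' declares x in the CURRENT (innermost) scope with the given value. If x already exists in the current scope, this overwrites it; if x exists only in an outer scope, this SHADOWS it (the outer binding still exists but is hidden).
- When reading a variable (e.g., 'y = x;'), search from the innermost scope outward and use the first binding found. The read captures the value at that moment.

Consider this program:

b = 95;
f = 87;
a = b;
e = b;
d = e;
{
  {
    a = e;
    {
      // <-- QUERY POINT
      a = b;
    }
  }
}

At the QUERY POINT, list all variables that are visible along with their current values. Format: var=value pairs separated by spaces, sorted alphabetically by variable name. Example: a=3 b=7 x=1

Answer: a=95 b=95 d=95 e=95 f=87

Derivation:
Step 1: declare b=95 at depth 0
Step 2: declare f=87 at depth 0
Step 3: declare a=(read b)=95 at depth 0
Step 4: declare e=(read b)=95 at depth 0
Step 5: declare d=(read e)=95 at depth 0
Step 6: enter scope (depth=1)
Step 7: enter scope (depth=2)
Step 8: declare a=(read e)=95 at depth 2
Step 9: enter scope (depth=3)
Visible at query point: a=95 b=95 d=95 e=95 f=87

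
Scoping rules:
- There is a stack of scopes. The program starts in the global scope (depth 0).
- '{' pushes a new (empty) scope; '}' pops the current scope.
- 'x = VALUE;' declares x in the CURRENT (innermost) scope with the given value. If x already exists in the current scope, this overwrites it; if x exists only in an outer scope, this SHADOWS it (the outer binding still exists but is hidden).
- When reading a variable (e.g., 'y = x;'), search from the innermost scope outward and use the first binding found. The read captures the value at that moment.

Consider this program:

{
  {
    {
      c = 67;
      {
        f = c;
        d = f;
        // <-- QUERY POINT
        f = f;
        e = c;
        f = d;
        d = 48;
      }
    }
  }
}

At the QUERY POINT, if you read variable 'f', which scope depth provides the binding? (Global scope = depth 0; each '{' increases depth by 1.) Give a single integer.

Answer: 4

Derivation:
Step 1: enter scope (depth=1)
Step 2: enter scope (depth=2)
Step 3: enter scope (depth=3)
Step 4: declare c=67 at depth 3
Step 5: enter scope (depth=4)
Step 6: declare f=(read c)=67 at depth 4
Step 7: declare d=(read f)=67 at depth 4
Visible at query point: c=67 d=67 f=67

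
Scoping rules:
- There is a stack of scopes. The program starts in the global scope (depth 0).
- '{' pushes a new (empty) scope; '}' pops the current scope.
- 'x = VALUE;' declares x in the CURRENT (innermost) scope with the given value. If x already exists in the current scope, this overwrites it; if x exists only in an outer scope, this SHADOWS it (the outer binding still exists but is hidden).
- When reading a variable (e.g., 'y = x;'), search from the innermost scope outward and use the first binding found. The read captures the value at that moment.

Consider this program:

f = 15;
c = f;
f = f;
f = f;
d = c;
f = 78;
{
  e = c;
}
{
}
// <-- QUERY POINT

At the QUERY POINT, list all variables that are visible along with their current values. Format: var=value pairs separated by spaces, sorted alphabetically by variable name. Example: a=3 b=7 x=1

Step 1: declare f=15 at depth 0
Step 2: declare c=(read f)=15 at depth 0
Step 3: declare f=(read f)=15 at depth 0
Step 4: declare f=(read f)=15 at depth 0
Step 5: declare d=(read c)=15 at depth 0
Step 6: declare f=78 at depth 0
Step 7: enter scope (depth=1)
Step 8: declare e=(read c)=15 at depth 1
Step 9: exit scope (depth=0)
Step 10: enter scope (depth=1)
Step 11: exit scope (depth=0)
Visible at query point: c=15 d=15 f=78

Answer: c=15 d=15 f=78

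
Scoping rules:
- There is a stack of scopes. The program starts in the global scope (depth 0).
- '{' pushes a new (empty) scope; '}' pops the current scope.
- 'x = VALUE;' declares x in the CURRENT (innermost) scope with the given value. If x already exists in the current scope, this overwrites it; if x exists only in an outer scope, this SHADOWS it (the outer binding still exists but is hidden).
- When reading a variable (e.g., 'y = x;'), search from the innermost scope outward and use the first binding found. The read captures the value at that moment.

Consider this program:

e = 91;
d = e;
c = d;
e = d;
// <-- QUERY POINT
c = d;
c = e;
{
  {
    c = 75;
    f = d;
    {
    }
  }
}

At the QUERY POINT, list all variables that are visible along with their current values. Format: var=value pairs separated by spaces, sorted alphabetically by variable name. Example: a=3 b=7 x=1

Answer: c=91 d=91 e=91

Derivation:
Step 1: declare e=91 at depth 0
Step 2: declare d=(read e)=91 at depth 0
Step 3: declare c=(read d)=91 at depth 0
Step 4: declare e=(read d)=91 at depth 0
Visible at query point: c=91 d=91 e=91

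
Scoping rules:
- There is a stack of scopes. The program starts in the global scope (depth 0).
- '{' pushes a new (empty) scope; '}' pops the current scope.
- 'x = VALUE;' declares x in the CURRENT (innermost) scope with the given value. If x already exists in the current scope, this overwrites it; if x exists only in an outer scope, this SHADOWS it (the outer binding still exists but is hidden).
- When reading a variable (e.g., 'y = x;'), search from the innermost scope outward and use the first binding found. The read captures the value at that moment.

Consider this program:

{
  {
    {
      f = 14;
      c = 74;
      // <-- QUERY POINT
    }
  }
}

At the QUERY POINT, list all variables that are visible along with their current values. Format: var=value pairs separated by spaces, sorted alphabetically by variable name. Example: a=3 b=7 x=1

Step 1: enter scope (depth=1)
Step 2: enter scope (depth=2)
Step 3: enter scope (depth=3)
Step 4: declare f=14 at depth 3
Step 5: declare c=74 at depth 3
Visible at query point: c=74 f=14

Answer: c=74 f=14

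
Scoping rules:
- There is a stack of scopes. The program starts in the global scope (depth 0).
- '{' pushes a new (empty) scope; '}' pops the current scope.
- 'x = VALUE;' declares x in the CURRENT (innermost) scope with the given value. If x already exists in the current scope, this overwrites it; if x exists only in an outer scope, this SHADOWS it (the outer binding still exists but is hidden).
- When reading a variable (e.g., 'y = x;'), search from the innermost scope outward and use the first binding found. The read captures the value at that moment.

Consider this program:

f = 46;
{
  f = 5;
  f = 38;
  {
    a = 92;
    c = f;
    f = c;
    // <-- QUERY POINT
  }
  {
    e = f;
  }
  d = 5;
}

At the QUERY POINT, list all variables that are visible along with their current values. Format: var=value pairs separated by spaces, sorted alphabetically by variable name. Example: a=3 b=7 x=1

Answer: a=92 c=38 f=38

Derivation:
Step 1: declare f=46 at depth 0
Step 2: enter scope (depth=1)
Step 3: declare f=5 at depth 1
Step 4: declare f=38 at depth 1
Step 5: enter scope (depth=2)
Step 6: declare a=92 at depth 2
Step 7: declare c=(read f)=38 at depth 2
Step 8: declare f=(read c)=38 at depth 2
Visible at query point: a=92 c=38 f=38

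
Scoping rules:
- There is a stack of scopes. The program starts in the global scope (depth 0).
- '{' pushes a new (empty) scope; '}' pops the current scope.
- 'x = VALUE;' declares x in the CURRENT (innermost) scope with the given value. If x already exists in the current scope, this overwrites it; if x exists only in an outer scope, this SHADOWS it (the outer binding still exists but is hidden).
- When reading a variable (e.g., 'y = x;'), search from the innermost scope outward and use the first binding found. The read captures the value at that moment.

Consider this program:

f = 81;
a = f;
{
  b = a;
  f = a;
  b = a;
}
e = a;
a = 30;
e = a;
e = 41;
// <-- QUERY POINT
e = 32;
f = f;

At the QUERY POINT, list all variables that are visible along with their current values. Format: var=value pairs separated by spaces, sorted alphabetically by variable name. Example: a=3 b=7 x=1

Answer: a=30 e=41 f=81

Derivation:
Step 1: declare f=81 at depth 0
Step 2: declare a=(read f)=81 at depth 0
Step 3: enter scope (depth=1)
Step 4: declare b=(read a)=81 at depth 1
Step 5: declare f=(read a)=81 at depth 1
Step 6: declare b=(read a)=81 at depth 1
Step 7: exit scope (depth=0)
Step 8: declare e=(read a)=81 at depth 0
Step 9: declare a=30 at depth 0
Step 10: declare e=(read a)=30 at depth 0
Step 11: declare e=41 at depth 0
Visible at query point: a=30 e=41 f=81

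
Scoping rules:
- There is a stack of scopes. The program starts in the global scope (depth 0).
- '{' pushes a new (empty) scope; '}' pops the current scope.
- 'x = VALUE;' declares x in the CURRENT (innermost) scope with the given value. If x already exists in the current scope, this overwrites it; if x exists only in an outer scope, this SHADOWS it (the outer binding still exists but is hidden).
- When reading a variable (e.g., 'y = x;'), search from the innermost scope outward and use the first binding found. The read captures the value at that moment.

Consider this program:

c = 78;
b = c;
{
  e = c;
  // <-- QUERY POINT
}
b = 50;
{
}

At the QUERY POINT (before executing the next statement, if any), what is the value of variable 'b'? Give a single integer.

Step 1: declare c=78 at depth 0
Step 2: declare b=(read c)=78 at depth 0
Step 3: enter scope (depth=1)
Step 4: declare e=(read c)=78 at depth 1
Visible at query point: b=78 c=78 e=78

Answer: 78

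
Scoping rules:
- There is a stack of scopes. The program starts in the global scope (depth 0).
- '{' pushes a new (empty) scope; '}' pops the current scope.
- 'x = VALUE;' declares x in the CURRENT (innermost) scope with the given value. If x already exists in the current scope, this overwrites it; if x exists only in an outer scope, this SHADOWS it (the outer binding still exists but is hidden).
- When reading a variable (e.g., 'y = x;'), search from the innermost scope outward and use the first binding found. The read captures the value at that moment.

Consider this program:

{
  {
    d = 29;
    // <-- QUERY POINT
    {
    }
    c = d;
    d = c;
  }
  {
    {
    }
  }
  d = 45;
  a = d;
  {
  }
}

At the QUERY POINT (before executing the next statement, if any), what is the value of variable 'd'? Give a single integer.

Step 1: enter scope (depth=1)
Step 2: enter scope (depth=2)
Step 3: declare d=29 at depth 2
Visible at query point: d=29

Answer: 29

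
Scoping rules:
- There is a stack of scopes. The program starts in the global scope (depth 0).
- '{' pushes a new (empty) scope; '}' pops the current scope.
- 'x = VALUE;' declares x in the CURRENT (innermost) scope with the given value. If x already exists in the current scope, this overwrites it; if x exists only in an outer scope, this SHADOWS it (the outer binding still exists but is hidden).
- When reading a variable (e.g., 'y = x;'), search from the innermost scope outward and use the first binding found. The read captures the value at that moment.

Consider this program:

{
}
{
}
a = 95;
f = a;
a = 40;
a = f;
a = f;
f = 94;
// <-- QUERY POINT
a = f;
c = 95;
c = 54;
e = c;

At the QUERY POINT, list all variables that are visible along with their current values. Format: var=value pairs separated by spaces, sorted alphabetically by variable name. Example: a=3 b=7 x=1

Step 1: enter scope (depth=1)
Step 2: exit scope (depth=0)
Step 3: enter scope (depth=1)
Step 4: exit scope (depth=0)
Step 5: declare a=95 at depth 0
Step 6: declare f=(read a)=95 at depth 0
Step 7: declare a=40 at depth 0
Step 8: declare a=(read f)=95 at depth 0
Step 9: declare a=(read f)=95 at depth 0
Step 10: declare f=94 at depth 0
Visible at query point: a=95 f=94

Answer: a=95 f=94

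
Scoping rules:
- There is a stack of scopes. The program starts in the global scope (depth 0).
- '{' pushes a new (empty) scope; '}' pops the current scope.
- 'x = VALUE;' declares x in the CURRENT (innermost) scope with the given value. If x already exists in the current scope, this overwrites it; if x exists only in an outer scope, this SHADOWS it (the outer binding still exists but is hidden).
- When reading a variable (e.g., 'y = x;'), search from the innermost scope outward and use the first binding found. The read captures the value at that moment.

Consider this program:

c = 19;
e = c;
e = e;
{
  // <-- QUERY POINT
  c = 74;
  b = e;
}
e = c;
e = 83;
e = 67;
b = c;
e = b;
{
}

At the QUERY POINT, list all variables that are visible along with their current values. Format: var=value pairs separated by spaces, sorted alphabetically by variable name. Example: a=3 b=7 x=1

Answer: c=19 e=19

Derivation:
Step 1: declare c=19 at depth 0
Step 2: declare e=(read c)=19 at depth 0
Step 3: declare e=(read e)=19 at depth 0
Step 4: enter scope (depth=1)
Visible at query point: c=19 e=19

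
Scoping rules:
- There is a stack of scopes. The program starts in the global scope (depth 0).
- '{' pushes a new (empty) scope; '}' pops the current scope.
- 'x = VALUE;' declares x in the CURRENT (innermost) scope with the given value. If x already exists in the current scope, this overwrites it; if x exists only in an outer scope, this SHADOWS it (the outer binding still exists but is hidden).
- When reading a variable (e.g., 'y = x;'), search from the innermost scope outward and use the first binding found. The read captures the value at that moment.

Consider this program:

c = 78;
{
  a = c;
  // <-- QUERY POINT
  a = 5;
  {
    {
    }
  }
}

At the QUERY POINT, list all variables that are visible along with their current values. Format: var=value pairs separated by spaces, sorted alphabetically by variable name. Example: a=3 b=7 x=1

Answer: a=78 c=78

Derivation:
Step 1: declare c=78 at depth 0
Step 2: enter scope (depth=1)
Step 3: declare a=(read c)=78 at depth 1
Visible at query point: a=78 c=78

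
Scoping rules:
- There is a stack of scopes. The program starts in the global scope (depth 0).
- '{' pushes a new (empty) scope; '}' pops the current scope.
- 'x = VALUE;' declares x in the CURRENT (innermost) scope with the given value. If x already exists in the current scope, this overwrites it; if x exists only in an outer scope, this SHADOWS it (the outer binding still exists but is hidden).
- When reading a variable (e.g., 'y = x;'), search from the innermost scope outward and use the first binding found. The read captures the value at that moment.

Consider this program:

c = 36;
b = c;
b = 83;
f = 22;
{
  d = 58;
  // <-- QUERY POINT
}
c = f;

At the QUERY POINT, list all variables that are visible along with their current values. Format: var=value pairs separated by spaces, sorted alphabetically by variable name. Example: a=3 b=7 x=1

Step 1: declare c=36 at depth 0
Step 2: declare b=(read c)=36 at depth 0
Step 3: declare b=83 at depth 0
Step 4: declare f=22 at depth 0
Step 5: enter scope (depth=1)
Step 6: declare d=58 at depth 1
Visible at query point: b=83 c=36 d=58 f=22

Answer: b=83 c=36 d=58 f=22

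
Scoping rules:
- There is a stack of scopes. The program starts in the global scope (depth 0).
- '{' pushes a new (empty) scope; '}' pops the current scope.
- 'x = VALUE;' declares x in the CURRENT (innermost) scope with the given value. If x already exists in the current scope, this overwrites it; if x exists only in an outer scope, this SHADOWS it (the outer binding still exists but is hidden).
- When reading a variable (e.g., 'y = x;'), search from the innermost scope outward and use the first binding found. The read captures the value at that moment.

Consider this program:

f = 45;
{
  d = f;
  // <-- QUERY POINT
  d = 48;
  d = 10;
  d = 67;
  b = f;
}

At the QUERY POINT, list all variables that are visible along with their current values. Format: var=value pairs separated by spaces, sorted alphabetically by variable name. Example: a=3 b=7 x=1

Step 1: declare f=45 at depth 0
Step 2: enter scope (depth=1)
Step 3: declare d=(read f)=45 at depth 1
Visible at query point: d=45 f=45

Answer: d=45 f=45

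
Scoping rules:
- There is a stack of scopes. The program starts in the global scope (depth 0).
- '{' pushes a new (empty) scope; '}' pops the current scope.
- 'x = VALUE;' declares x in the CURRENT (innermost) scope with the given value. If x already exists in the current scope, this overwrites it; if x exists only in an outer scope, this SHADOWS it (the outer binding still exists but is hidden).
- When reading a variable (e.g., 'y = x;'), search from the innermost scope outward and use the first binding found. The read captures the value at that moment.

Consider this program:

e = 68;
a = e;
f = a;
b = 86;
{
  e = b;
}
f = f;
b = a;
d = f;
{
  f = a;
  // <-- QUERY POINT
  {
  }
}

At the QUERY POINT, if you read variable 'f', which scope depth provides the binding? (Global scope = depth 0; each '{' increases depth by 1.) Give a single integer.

Step 1: declare e=68 at depth 0
Step 2: declare a=(read e)=68 at depth 0
Step 3: declare f=(read a)=68 at depth 0
Step 4: declare b=86 at depth 0
Step 5: enter scope (depth=1)
Step 6: declare e=(read b)=86 at depth 1
Step 7: exit scope (depth=0)
Step 8: declare f=(read f)=68 at depth 0
Step 9: declare b=(read a)=68 at depth 0
Step 10: declare d=(read f)=68 at depth 0
Step 11: enter scope (depth=1)
Step 12: declare f=(read a)=68 at depth 1
Visible at query point: a=68 b=68 d=68 e=68 f=68

Answer: 1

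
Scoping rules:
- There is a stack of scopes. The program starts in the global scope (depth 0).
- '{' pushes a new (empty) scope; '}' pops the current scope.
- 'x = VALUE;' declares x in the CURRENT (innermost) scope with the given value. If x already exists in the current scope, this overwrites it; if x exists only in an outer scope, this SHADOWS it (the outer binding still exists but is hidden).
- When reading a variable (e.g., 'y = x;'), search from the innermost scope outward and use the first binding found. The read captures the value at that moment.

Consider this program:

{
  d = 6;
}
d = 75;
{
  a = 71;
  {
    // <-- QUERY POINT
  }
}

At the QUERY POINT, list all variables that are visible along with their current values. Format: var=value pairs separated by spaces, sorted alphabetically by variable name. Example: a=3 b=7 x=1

Step 1: enter scope (depth=1)
Step 2: declare d=6 at depth 1
Step 3: exit scope (depth=0)
Step 4: declare d=75 at depth 0
Step 5: enter scope (depth=1)
Step 6: declare a=71 at depth 1
Step 7: enter scope (depth=2)
Visible at query point: a=71 d=75

Answer: a=71 d=75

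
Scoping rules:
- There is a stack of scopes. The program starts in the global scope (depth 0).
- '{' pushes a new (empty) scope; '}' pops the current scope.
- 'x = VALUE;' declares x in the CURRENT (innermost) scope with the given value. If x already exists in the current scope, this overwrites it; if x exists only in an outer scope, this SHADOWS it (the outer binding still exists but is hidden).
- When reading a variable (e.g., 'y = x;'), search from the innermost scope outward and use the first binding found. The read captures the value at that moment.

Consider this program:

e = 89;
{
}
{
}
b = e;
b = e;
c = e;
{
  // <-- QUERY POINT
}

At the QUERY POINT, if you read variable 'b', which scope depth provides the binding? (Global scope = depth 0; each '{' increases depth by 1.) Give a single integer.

Step 1: declare e=89 at depth 0
Step 2: enter scope (depth=1)
Step 3: exit scope (depth=0)
Step 4: enter scope (depth=1)
Step 5: exit scope (depth=0)
Step 6: declare b=(read e)=89 at depth 0
Step 7: declare b=(read e)=89 at depth 0
Step 8: declare c=(read e)=89 at depth 0
Step 9: enter scope (depth=1)
Visible at query point: b=89 c=89 e=89

Answer: 0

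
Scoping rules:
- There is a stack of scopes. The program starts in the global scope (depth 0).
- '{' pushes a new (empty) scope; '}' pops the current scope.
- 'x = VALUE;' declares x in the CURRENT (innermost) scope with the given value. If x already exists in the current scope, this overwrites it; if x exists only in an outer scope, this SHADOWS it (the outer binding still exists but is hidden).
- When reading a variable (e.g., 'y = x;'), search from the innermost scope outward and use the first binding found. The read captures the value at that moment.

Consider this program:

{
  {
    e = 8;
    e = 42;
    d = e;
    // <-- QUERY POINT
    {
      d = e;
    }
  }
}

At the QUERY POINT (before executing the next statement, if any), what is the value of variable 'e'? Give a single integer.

Step 1: enter scope (depth=1)
Step 2: enter scope (depth=2)
Step 3: declare e=8 at depth 2
Step 4: declare e=42 at depth 2
Step 5: declare d=(read e)=42 at depth 2
Visible at query point: d=42 e=42

Answer: 42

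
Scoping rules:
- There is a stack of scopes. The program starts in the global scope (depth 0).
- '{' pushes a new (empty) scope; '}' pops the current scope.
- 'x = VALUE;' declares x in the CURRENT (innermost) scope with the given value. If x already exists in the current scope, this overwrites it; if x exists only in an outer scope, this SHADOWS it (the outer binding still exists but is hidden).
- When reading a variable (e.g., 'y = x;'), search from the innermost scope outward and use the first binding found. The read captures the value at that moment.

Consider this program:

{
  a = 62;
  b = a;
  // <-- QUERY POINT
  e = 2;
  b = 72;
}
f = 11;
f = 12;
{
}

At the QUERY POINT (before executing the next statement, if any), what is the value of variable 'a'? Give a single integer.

Step 1: enter scope (depth=1)
Step 2: declare a=62 at depth 1
Step 3: declare b=(read a)=62 at depth 1
Visible at query point: a=62 b=62

Answer: 62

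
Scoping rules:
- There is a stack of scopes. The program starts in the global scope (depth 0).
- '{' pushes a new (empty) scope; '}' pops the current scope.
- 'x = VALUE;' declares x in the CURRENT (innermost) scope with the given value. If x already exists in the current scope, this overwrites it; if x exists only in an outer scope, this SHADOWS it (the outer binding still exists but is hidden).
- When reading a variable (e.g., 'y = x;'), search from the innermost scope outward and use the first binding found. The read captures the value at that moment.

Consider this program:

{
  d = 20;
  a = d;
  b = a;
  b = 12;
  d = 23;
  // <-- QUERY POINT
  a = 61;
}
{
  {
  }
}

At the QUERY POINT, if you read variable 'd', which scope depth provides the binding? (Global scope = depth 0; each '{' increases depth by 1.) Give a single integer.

Answer: 1

Derivation:
Step 1: enter scope (depth=1)
Step 2: declare d=20 at depth 1
Step 3: declare a=(read d)=20 at depth 1
Step 4: declare b=(read a)=20 at depth 1
Step 5: declare b=12 at depth 1
Step 6: declare d=23 at depth 1
Visible at query point: a=20 b=12 d=23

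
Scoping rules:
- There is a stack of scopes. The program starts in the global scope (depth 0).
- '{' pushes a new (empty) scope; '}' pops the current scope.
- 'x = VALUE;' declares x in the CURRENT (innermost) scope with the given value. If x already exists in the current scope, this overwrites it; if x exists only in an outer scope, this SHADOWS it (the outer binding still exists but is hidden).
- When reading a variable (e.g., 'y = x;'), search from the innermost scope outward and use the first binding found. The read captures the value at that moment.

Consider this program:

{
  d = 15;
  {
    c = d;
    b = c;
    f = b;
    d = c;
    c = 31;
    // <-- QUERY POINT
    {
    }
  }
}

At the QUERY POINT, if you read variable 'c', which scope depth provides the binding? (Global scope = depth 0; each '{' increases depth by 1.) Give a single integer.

Answer: 2

Derivation:
Step 1: enter scope (depth=1)
Step 2: declare d=15 at depth 1
Step 3: enter scope (depth=2)
Step 4: declare c=(read d)=15 at depth 2
Step 5: declare b=(read c)=15 at depth 2
Step 6: declare f=(read b)=15 at depth 2
Step 7: declare d=(read c)=15 at depth 2
Step 8: declare c=31 at depth 2
Visible at query point: b=15 c=31 d=15 f=15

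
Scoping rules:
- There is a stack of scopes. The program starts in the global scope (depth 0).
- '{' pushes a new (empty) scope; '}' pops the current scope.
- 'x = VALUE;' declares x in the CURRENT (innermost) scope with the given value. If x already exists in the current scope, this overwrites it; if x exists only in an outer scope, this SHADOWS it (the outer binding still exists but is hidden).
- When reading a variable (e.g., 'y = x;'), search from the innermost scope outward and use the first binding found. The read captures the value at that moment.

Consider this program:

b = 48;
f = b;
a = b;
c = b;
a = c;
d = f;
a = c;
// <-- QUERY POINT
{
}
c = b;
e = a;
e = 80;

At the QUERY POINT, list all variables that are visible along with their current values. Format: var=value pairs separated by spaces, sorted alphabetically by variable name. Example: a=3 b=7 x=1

Step 1: declare b=48 at depth 0
Step 2: declare f=(read b)=48 at depth 0
Step 3: declare a=(read b)=48 at depth 0
Step 4: declare c=(read b)=48 at depth 0
Step 5: declare a=(read c)=48 at depth 0
Step 6: declare d=(read f)=48 at depth 0
Step 7: declare a=(read c)=48 at depth 0
Visible at query point: a=48 b=48 c=48 d=48 f=48

Answer: a=48 b=48 c=48 d=48 f=48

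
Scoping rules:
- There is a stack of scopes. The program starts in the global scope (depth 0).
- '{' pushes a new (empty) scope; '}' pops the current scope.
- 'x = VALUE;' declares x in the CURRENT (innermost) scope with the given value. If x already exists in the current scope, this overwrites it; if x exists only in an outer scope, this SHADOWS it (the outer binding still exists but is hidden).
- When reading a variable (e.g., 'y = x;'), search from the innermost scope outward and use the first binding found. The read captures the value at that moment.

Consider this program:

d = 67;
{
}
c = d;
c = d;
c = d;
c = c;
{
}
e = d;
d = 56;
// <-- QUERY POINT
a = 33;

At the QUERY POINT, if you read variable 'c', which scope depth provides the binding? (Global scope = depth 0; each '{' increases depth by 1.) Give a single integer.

Step 1: declare d=67 at depth 0
Step 2: enter scope (depth=1)
Step 3: exit scope (depth=0)
Step 4: declare c=(read d)=67 at depth 0
Step 5: declare c=(read d)=67 at depth 0
Step 6: declare c=(read d)=67 at depth 0
Step 7: declare c=(read c)=67 at depth 0
Step 8: enter scope (depth=1)
Step 9: exit scope (depth=0)
Step 10: declare e=(read d)=67 at depth 0
Step 11: declare d=56 at depth 0
Visible at query point: c=67 d=56 e=67

Answer: 0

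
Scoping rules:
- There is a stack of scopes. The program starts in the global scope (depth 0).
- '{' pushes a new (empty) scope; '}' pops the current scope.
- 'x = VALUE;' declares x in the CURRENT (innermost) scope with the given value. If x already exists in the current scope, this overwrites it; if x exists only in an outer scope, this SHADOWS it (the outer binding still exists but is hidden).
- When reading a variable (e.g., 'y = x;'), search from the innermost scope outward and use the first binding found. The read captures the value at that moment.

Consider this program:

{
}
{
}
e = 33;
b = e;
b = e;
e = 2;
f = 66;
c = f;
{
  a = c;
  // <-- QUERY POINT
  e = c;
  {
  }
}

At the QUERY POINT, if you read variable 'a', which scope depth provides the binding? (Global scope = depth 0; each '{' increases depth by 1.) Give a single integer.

Step 1: enter scope (depth=1)
Step 2: exit scope (depth=0)
Step 3: enter scope (depth=1)
Step 4: exit scope (depth=0)
Step 5: declare e=33 at depth 0
Step 6: declare b=(read e)=33 at depth 0
Step 7: declare b=(read e)=33 at depth 0
Step 8: declare e=2 at depth 0
Step 9: declare f=66 at depth 0
Step 10: declare c=(read f)=66 at depth 0
Step 11: enter scope (depth=1)
Step 12: declare a=(read c)=66 at depth 1
Visible at query point: a=66 b=33 c=66 e=2 f=66

Answer: 1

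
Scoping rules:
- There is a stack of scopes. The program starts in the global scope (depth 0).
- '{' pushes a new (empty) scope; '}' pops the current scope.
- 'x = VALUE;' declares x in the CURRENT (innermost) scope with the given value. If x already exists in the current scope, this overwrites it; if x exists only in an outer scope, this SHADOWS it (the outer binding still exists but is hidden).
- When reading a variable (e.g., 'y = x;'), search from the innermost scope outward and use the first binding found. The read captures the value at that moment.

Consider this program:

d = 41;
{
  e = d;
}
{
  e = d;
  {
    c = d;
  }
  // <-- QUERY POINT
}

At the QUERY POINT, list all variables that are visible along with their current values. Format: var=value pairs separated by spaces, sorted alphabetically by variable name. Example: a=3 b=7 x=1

Step 1: declare d=41 at depth 0
Step 2: enter scope (depth=1)
Step 3: declare e=(read d)=41 at depth 1
Step 4: exit scope (depth=0)
Step 5: enter scope (depth=1)
Step 6: declare e=(read d)=41 at depth 1
Step 7: enter scope (depth=2)
Step 8: declare c=(read d)=41 at depth 2
Step 9: exit scope (depth=1)
Visible at query point: d=41 e=41

Answer: d=41 e=41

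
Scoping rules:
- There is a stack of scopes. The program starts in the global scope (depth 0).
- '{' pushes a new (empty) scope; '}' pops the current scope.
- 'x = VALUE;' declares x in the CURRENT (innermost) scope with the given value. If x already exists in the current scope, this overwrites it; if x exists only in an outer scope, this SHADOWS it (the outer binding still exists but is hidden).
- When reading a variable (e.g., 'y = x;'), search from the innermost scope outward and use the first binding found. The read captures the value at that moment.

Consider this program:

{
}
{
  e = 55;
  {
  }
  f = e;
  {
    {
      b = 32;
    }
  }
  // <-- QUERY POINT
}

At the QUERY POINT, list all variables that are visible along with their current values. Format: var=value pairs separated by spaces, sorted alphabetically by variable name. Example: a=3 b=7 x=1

Answer: e=55 f=55

Derivation:
Step 1: enter scope (depth=1)
Step 2: exit scope (depth=0)
Step 3: enter scope (depth=1)
Step 4: declare e=55 at depth 1
Step 5: enter scope (depth=2)
Step 6: exit scope (depth=1)
Step 7: declare f=(read e)=55 at depth 1
Step 8: enter scope (depth=2)
Step 9: enter scope (depth=3)
Step 10: declare b=32 at depth 3
Step 11: exit scope (depth=2)
Step 12: exit scope (depth=1)
Visible at query point: e=55 f=55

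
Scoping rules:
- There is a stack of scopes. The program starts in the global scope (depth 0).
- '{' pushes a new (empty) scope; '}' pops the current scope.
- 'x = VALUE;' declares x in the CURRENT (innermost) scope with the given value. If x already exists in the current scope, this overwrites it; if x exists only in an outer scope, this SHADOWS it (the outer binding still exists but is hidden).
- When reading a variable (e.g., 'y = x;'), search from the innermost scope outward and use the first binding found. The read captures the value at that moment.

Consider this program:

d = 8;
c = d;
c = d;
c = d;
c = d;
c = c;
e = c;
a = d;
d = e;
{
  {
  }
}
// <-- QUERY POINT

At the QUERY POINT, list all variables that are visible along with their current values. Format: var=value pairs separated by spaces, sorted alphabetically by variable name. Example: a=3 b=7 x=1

Answer: a=8 c=8 d=8 e=8

Derivation:
Step 1: declare d=8 at depth 0
Step 2: declare c=(read d)=8 at depth 0
Step 3: declare c=(read d)=8 at depth 0
Step 4: declare c=(read d)=8 at depth 0
Step 5: declare c=(read d)=8 at depth 0
Step 6: declare c=(read c)=8 at depth 0
Step 7: declare e=(read c)=8 at depth 0
Step 8: declare a=(read d)=8 at depth 0
Step 9: declare d=(read e)=8 at depth 0
Step 10: enter scope (depth=1)
Step 11: enter scope (depth=2)
Step 12: exit scope (depth=1)
Step 13: exit scope (depth=0)
Visible at query point: a=8 c=8 d=8 e=8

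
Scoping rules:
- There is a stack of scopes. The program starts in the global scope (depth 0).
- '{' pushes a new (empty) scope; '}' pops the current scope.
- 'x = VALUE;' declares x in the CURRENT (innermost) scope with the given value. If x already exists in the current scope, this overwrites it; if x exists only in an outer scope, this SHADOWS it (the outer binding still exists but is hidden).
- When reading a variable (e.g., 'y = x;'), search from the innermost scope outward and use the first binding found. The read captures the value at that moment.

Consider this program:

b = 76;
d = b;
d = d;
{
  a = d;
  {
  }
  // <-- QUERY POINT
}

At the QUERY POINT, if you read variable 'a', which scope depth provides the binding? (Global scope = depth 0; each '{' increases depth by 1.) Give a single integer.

Answer: 1

Derivation:
Step 1: declare b=76 at depth 0
Step 2: declare d=(read b)=76 at depth 0
Step 3: declare d=(read d)=76 at depth 0
Step 4: enter scope (depth=1)
Step 5: declare a=(read d)=76 at depth 1
Step 6: enter scope (depth=2)
Step 7: exit scope (depth=1)
Visible at query point: a=76 b=76 d=76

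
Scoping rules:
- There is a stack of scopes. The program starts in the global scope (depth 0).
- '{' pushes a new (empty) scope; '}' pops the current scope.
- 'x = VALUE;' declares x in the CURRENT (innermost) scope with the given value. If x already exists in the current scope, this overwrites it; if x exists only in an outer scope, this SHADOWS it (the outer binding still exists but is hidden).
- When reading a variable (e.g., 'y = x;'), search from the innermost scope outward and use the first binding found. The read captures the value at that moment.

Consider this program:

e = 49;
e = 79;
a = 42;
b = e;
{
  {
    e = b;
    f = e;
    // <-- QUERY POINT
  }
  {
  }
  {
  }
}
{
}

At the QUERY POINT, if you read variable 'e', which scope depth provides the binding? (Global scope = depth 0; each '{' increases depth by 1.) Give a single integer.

Step 1: declare e=49 at depth 0
Step 2: declare e=79 at depth 0
Step 3: declare a=42 at depth 0
Step 4: declare b=(read e)=79 at depth 0
Step 5: enter scope (depth=1)
Step 6: enter scope (depth=2)
Step 7: declare e=(read b)=79 at depth 2
Step 8: declare f=(read e)=79 at depth 2
Visible at query point: a=42 b=79 e=79 f=79

Answer: 2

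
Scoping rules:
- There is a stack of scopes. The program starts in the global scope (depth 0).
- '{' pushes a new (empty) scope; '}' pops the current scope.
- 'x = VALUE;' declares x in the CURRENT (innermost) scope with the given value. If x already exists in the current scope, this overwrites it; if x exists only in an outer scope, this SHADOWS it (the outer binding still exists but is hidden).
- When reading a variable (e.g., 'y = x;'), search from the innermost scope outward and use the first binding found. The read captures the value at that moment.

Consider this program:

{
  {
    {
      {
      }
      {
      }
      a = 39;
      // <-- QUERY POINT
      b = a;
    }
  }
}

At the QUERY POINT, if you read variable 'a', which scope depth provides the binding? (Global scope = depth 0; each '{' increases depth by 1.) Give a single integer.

Answer: 3

Derivation:
Step 1: enter scope (depth=1)
Step 2: enter scope (depth=2)
Step 3: enter scope (depth=3)
Step 4: enter scope (depth=4)
Step 5: exit scope (depth=3)
Step 6: enter scope (depth=4)
Step 7: exit scope (depth=3)
Step 8: declare a=39 at depth 3
Visible at query point: a=39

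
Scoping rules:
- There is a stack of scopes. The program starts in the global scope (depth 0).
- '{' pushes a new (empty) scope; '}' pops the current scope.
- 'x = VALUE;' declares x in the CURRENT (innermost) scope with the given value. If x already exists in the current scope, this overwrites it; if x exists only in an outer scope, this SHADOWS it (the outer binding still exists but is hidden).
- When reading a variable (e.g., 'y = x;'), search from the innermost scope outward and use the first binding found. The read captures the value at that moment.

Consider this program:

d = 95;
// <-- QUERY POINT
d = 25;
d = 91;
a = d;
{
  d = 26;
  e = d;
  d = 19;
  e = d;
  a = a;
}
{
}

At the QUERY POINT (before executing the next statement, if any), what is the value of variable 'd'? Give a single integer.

Step 1: declare d=95 at depth 0
Visible at query point: d=95

Answer: 95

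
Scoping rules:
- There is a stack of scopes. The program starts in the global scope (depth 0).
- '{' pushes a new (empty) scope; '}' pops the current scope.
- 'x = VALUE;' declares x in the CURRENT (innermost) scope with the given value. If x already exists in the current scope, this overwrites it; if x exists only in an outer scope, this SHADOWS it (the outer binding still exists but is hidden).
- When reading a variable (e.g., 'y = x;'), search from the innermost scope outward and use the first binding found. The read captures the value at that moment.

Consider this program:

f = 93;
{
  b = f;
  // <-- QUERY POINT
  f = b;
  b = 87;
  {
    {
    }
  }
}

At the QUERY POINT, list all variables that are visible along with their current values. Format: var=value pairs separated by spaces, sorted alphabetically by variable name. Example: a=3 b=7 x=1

Answer: b=93 f=93

Derivation:
Step 1: declare f=93 at depth 0
Step 2: enter scope (depth=1)
Step 3: declare b=(read f)=93 at depth 1
Visible at query point: b=93 f=93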